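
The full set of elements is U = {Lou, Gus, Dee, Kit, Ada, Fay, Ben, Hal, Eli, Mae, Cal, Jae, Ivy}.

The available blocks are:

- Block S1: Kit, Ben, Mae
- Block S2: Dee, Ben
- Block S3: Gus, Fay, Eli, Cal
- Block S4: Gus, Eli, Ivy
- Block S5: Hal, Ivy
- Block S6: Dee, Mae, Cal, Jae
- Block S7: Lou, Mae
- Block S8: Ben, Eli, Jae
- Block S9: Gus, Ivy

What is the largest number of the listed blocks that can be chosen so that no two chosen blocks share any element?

4

S2, S3, S5, S7 are pairwise disjoint (S2={Dee,Ben}; S3={Gus,Fay,Eli,Cal}; S5={Hal,Ivy}; S7={Lou,Mae}).
Every remaining block overlaps one of these, and no 5 of the listed blocks are pairwise disjoint, so 4 is the maximum.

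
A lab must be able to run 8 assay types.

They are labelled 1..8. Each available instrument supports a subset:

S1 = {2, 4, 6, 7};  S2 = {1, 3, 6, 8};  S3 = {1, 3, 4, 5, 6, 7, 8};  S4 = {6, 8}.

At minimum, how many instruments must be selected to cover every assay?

Take {S1, S3}. Their union is {1, 2, 3, 4, 5, 6, 7, 8}, which is all 8 assays.
No single instrument has all 8 assays (the largest, S3, has 7), so 2 is optimal.

2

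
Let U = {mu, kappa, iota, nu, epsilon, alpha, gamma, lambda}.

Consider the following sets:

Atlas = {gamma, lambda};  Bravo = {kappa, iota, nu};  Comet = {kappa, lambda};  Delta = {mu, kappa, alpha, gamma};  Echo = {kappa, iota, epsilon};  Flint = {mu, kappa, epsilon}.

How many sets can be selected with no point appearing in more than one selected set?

Atlas, Flint are pairwise disjoint (Atlas={gamma,lambda}; Flint={mu,kappa,epsilon}).
Every remaining set overlaps one of these, and no 3 of the listed sets are pairwise disjoint, so 2 is the maximum.

2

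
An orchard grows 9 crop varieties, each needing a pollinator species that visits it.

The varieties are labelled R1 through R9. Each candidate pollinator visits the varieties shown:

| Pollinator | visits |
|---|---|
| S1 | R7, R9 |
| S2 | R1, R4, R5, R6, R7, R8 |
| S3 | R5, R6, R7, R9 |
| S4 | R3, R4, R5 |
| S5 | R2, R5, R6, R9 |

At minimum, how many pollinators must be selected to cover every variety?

S2 and S4 and S5 together: S2 ∪ S4 ∪ S5 = {R1, R2, R3, R4, R5, R6, R7, R8, R9} — every variety is covered.
Only S2 contains R1, so S2 is forced; the remaining 3 varieties need at least 2 more pollinators (each remaining pollinator adds at most 2) — so at least 3 pollinators are needed, and 3 is optimal.

3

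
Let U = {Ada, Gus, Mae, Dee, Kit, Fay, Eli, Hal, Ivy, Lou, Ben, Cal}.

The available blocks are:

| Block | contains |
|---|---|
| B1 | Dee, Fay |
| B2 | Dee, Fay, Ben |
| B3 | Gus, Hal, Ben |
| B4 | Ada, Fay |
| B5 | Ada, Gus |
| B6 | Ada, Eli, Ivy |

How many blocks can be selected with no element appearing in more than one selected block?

3

B1, B3, B6 are pairwise disjoint (B1={Dee,Fay}; B3={Gus,Hal,Ben}; B6={Ada,Eli,Ivy}).
Every remaining block overlaps one of these, and no 4 of the listed blocks are pairwise disjoint, so 3 is the maximum.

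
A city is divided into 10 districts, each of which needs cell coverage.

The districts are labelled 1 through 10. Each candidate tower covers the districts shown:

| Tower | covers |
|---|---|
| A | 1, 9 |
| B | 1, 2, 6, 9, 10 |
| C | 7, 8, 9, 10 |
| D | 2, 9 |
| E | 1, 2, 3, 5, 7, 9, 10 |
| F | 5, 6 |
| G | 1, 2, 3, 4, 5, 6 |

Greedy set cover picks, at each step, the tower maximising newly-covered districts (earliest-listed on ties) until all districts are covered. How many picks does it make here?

3

Greedy: pick E (covers 7 new) → pick G (covers 2 new) → pick C (covers 1 new). Total picks: 3.
(The true minimum cover uses only 2 towers, so greedy is not optimal here.)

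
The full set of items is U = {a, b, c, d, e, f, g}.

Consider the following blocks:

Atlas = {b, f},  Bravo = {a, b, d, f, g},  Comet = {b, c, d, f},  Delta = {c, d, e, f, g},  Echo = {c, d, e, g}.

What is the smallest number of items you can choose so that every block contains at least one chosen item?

2

Take H = {b, d}. Each listed block contains at least one of these, so H is a hitting set of size 2.
The blocks Atlas, Echo are pairwise disjoint, so any hitting set needs a separate item for each — at least 2. Hence 2 is optimal.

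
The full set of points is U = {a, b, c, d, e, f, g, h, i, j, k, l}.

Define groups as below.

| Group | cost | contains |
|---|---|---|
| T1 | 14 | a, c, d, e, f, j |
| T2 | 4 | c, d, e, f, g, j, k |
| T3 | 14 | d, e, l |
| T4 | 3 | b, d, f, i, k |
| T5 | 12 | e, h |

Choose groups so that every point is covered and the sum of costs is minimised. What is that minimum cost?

T1, T2, T3, T4, T5 together cover every point (T1 ∪ T2 ∪ T3 ∪ T4 ∪ T5 = {a, b, c, d, e, f, g, h, i, j, k, l}); total cost 14 + 4 + 14 + 3 + 12 = 47.
No covering selection has total cost below 47.

47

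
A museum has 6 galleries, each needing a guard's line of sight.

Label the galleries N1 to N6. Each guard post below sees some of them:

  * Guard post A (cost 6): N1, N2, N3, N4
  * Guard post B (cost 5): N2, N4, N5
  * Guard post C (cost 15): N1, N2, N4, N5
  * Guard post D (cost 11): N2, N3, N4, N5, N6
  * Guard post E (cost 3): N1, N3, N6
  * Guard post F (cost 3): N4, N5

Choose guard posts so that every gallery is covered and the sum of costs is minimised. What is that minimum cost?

8

B, E together cover every gallery (B ∪ E = {N1, N2, N3, N4, N5, N6}); total cost 5 + 3 = 8.
The greedy pick E, F, B costs 11; no covering selection beats 8.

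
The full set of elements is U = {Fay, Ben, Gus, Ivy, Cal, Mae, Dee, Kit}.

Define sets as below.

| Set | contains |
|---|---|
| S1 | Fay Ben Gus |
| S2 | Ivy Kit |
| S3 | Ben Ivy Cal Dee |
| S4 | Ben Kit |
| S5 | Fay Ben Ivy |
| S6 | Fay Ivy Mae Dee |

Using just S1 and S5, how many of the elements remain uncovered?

Union of S1, S5 = {Fay, Ben, Gus, Ivy}.
Not covered: Cal, Mae, Dee, Kit — 4 elements.

4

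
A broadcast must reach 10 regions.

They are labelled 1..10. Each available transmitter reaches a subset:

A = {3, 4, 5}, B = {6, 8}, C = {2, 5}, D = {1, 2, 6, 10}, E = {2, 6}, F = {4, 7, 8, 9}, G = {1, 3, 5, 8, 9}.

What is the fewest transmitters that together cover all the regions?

3

A and D and F together: A ∪ D ∪ F = {1, 2, 3, 4, 5, 6, 7, 8, 9, 10} — every region is covered.
Only F contains 7, so F is forced; the remaining 6 regions need at least 2 more transmitters (each remaining transmitter adds at most 4) — so at least 3 transmitters are needed, and 3 is optimal.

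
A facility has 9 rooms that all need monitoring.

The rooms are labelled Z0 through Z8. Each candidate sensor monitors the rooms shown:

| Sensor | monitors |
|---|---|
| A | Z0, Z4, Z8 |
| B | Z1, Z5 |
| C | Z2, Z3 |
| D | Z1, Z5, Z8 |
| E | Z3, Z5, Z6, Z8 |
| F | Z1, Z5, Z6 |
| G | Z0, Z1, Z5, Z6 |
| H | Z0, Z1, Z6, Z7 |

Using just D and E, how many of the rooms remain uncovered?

4

Union of D, E = {Z1, Z3, Z5, Z6, Z8}.
Not covered: Z0, Z2, Z4, Z7 — 4 rooms.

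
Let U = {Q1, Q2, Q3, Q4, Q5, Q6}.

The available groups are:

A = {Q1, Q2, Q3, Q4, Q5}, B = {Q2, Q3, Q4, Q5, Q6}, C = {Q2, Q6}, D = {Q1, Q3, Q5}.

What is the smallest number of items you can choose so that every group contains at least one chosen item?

Take H = {Q2, Q3}. Each listed group contains at least one of these, so H is a hitting set of size 2.
The groups C, D are pairwise disjoint, so any hitting set needs a separate item for each — at least 2. Hence 2 is optimal.

2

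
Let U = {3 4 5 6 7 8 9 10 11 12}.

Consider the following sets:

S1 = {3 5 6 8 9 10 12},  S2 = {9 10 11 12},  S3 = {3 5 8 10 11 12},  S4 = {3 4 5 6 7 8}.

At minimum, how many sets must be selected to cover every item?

S2 and S4 together: S2 ∪ S4 = {3, 4, 5, 6, 7, 8, 9, 10, 11, 12} — every item is covered.
No single set has all 10 items (the largest, S1, has 7), so 2 is optimal.

2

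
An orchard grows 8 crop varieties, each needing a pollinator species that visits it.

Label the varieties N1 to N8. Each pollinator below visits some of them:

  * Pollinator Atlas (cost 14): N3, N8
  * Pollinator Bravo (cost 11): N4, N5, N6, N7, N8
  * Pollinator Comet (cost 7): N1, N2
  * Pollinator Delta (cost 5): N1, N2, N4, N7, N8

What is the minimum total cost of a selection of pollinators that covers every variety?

Atlas, Bravo, Delta together cover every variety (Atlas ∪ Bravo ∪ Delta = {N1, N2, N3, N4, N5, N6, N7, N8}); total cost 14 + 11 + 5 = 30.
No covering selection has total cost below 30.

30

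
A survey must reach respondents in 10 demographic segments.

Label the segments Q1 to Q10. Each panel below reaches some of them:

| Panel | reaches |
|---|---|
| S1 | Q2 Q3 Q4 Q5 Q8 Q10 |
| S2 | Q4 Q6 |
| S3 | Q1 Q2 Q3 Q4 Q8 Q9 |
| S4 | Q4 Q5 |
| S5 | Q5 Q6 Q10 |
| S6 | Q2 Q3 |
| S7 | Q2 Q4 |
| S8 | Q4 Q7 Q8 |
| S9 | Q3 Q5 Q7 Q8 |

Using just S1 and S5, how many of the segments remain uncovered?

Union of S1, S5 = {Q2, Q3, Q4, Q5, Q6, Q8, Q10}.
Not covered: Q1, Q7, Q9 — 3 segments.

3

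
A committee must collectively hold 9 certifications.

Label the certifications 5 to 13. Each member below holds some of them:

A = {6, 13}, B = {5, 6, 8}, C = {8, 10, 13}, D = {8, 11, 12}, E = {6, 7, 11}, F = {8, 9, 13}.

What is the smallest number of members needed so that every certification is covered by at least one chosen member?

Take {B, C, D, E, F}. Their union is {5, 6, 7, 8, 9, 10, 11, 12, 13}, which is all 9 certifications.
No 4 of the 6 members cover everything (all 15 combinations miss at least one certification), so 5 is optimal.

5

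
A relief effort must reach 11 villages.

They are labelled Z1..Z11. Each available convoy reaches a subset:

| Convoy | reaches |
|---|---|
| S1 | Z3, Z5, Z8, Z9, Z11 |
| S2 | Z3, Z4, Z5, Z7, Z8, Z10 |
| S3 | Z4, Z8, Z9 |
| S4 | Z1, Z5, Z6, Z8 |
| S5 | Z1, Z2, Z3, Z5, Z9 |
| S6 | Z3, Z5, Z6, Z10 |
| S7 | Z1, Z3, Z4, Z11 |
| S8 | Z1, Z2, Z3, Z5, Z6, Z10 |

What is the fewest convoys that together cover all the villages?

Take {S1, S2, S8}. Their union is {Z1, Z2, Z3, Z4, Z5, Z6, Z7, Z8, Z9, Z10, Z11}, which is all 11 villages.
Only S2 contains Z7, so S2 is forced; the remaining 5 villages need at least 2 more convoys (each remaining convoy adds at most 3) — so at least 3 convoys are needed, and 3 is optimal.

3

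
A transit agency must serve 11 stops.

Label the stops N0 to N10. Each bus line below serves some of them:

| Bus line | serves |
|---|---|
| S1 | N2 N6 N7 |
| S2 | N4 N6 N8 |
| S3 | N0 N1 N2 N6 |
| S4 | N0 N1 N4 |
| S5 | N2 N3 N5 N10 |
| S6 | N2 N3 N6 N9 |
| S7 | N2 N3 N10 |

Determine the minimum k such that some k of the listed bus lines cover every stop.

5

S1 and S2 and S3 and S5 and S6 together: S1 ∪ S2 ∪ S3 ∪ S5 ∪ S6 = {N0, N1, N2, N3, N4, N5, N6, N7, N8, N9, N10} — every stop is covered.
No 4 of the 7 bus lines cover everything (all 35 combinations miss at least one stop), so 5 is optimal.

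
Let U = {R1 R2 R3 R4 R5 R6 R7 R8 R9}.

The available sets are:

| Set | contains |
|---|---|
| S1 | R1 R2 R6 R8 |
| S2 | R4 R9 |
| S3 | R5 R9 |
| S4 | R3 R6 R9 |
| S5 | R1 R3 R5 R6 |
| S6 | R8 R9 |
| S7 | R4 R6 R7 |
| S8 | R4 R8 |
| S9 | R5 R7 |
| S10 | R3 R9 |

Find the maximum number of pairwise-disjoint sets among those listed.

3

S8, S9, S10 are pairwise disjoint (S8={R4,R8}; S9={R5,R7}; S10={R3,R9}).
Every remaining set overlaps one of these, and no 4 of the listed sets are pairwise disjoint, so 3 is the maximum.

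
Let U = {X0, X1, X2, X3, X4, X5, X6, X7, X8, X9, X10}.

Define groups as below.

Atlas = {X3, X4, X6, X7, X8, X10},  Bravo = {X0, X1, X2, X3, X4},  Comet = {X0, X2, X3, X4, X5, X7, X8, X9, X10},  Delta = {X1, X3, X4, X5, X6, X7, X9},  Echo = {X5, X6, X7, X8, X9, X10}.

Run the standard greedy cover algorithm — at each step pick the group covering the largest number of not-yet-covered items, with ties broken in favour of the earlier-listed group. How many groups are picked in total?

2

Greedy: pick Comet (covers 9 new) → pick Delta (covers 2 new). Total picks: 2.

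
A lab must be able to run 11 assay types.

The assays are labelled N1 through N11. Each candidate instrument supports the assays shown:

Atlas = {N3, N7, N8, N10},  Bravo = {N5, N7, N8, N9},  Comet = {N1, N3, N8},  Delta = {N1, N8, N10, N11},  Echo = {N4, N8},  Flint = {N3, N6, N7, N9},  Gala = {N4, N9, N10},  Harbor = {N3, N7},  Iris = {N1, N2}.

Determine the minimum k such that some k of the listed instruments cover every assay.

Take {Bravo, Delta, Echo, Flint, Iris}. Their union is {N1, N2, N3, N4, N5, N6, N7, N8, N9, N10, N11}, which is all 11 assays.
No 4 of the 9 instruments cover everything (all 126 combinations miss at least one assay), so 5 is optimal.

5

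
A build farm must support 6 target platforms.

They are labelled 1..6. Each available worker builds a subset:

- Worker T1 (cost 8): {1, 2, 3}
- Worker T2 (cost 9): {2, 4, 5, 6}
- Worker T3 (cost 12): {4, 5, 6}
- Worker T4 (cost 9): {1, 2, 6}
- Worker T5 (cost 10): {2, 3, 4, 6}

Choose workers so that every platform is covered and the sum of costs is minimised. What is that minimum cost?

17

T1, T2 together cover every platform (T1 ∪ T2 = {1, 2, 3, 4, 5, 6}); total cost 8 + 9 = 17.
No covering selection has total cost below 17.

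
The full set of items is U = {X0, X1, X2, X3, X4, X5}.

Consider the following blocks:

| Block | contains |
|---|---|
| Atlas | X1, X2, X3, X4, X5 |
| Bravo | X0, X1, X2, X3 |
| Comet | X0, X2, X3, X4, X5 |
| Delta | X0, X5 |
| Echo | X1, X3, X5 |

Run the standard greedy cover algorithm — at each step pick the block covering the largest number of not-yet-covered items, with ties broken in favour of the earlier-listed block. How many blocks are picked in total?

2

Greedy: pick Atlas (covers 5 new) → pick Bravo (covers 1 new). Total picks: 2.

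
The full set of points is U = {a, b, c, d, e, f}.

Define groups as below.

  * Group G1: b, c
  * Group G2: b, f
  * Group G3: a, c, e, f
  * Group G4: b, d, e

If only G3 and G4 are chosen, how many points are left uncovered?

Union of G3, G4 = {a, b, c, d, e, f} — that's every point, so 0 are uncovered.

0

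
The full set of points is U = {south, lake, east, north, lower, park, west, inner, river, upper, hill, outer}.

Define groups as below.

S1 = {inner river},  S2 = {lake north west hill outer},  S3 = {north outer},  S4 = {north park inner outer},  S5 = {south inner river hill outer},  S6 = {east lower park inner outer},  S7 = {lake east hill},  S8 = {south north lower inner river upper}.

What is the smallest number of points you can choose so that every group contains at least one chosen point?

3

H = {lake, north, inner} meets every group (each contains at least one member of H), and |H| = 3.
The groups S1, S3, S7 are pairwise disjoint, so any hitting set needs a separate point for each — at least 3. Hence 3 is optimal.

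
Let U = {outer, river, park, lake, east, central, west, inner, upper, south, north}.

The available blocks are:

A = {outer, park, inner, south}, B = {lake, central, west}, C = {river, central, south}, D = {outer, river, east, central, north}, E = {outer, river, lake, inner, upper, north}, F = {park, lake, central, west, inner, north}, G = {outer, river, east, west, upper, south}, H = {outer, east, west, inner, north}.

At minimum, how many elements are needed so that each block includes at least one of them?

The 2 elements {outer, central} hit every block.
The blocks C, H are pairwise disjoint, so any hitting set needs a separate element for each — at least 2. Hence 2 is optimal.

2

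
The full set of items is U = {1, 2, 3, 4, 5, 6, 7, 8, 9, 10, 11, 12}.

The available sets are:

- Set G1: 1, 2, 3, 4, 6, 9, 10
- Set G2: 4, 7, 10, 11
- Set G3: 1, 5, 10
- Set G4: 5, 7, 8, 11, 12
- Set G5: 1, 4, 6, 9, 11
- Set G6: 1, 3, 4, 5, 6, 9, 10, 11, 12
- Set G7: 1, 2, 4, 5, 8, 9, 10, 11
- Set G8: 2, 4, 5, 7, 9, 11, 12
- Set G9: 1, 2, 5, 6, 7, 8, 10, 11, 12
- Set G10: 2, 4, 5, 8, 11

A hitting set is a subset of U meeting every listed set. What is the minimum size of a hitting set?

2

The 2 items {4, 5} hit every set.
The sets G1, G4 are pairwise disjoint, so any hitting set needs a separate item for each — at least 2. Hence 2 is optimal.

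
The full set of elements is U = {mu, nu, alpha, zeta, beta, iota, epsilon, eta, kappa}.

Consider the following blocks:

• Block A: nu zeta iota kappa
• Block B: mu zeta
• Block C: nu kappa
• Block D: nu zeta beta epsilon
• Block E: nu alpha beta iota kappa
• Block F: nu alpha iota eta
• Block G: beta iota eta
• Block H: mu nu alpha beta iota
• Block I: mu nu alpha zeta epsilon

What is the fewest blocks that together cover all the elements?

3

E, G, and I cover everything between them: the union {mu, nu, alpha, zeta, beta, iota, epsilon, eta, kappa} is all of U.
No 2 of the 9 blocks cover everything (all 36 combinations miss at least one element), so 3 is optimal.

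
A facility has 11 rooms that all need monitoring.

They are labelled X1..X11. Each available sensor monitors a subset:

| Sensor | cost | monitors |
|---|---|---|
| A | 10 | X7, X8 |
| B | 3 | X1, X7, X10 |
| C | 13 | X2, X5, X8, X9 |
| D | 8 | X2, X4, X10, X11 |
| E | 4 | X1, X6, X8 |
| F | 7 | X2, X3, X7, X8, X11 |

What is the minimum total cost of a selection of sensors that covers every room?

32

C, D, E, F together cover every room (C ∪ D ∪ E ∪ F = {X1, X2, X3, X4, X5, X6, X7, X8, X9, X10, X11}); total cost 13 + 8 + 4 + 7 = 32.
The greedy pick B, F, E, C, D costs 35; no covering selection beats 32.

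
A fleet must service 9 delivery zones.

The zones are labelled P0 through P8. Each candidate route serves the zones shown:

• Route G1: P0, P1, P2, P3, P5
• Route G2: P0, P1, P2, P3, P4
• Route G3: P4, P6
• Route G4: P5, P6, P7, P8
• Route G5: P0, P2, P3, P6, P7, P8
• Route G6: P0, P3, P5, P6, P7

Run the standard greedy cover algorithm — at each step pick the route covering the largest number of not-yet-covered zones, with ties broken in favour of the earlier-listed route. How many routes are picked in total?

Greedy: pick G5 (covers 6 new) → pick G1 (covers 2 new) → pick G2 (covers 1 new). Total picks: 3.
(The true minimum cover uses only 2 routes, so greedy is not optimal here.)

3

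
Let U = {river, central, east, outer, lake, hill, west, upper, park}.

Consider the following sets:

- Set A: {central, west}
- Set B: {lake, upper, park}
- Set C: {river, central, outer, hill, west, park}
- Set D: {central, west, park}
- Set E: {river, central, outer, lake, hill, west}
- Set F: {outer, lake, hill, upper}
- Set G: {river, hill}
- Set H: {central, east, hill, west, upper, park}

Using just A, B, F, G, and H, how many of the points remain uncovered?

0

Union of A, B, F, G, H = {river, central, east, outer, lake, hill, west, upper, park} — that's every point, so 0 are uncovered.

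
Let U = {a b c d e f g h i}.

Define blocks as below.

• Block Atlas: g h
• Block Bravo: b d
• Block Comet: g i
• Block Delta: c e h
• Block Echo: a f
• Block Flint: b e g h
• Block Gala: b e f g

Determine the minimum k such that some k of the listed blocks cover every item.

Bravo, Comet, Delta, and Echo cover everything between them: the union {a, b, c, d, e, f, g, h, i} is all of U.
Only Bravo contains d, so Bravo is forced; the remaining 7 items need at least 3 more blocks (each remaining block adds at most 3) — so at least 4 blocks are needed, and 4 is optimal.

4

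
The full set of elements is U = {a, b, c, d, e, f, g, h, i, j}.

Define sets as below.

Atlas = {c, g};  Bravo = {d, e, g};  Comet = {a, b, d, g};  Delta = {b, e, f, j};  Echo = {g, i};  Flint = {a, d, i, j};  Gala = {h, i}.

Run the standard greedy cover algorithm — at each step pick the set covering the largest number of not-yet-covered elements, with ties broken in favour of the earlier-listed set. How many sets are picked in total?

Greedy: pick Comet (covers 4 new) → pick Delta (covers 3 new) → pick Gala (covers 2 new) → pick Atlas (covers 1 new). Total picks: 4.

4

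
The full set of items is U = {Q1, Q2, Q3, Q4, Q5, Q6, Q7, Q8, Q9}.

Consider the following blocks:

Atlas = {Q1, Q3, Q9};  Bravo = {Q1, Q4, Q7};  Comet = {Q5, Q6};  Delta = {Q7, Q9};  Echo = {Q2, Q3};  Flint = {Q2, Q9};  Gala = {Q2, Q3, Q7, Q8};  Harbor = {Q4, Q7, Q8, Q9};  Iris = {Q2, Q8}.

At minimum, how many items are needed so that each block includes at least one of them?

H = {Q1, Q2, Q6, Q7} meets every block (each contains at least one member of H), and |H| = 4.
No choice of 3 items meets every block, so 4 is the minimum.

4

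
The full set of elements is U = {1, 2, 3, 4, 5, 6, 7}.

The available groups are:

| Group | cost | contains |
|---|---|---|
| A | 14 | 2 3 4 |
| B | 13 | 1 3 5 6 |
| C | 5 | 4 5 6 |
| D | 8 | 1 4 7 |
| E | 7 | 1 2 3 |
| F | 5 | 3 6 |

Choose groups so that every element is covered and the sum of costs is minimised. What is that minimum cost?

20

C, D, E together cover every element (C ∪ D ∪ E = {1, 2, 3, 4, 5, 6, 7}); total cost 5 + 8 + 7 = 20.
No covering selection has total cost below 20.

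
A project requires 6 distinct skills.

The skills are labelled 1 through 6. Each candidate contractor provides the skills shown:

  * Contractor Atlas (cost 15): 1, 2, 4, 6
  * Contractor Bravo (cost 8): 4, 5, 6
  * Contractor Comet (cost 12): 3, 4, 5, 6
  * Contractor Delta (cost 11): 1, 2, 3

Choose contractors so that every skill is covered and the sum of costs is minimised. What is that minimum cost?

Bravo, Delta together cover every skill (Bravo ∪ Delta = {1, 2, 3, 4, 5, 6}); total cost 8 + 11 = 19.
No covering selection has total cost below 19.

19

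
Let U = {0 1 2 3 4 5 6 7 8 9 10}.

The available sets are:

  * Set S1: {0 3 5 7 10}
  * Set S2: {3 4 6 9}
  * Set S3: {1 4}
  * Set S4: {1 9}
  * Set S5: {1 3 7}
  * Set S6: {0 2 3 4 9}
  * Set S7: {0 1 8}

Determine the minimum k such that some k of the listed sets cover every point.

S1 and S2 and S6 and S7 together: S1 ∪ S2 ∪ S6 ∪ S7 = {0, 1, 2, 3, 4, 5, 6, 7, 8, 9, 10} — every point is covered.
No 3 of the 7 sets cover everything (all 35 combinations miss at least one point), so 4 is optimal.

4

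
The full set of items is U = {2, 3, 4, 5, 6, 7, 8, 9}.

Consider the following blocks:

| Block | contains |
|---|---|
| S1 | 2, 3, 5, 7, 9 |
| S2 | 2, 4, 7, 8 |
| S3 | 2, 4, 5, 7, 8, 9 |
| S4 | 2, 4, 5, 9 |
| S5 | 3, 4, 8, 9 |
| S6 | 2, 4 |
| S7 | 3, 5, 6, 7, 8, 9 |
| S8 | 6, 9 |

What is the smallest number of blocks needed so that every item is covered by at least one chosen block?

S4 and S7 cover everything between them: the union {2, 3, 4, 5, 6, 7, 8, 9} is all of U.
No single block has all 8 items (the largest, S3, has 6), so 2 is optimal.

2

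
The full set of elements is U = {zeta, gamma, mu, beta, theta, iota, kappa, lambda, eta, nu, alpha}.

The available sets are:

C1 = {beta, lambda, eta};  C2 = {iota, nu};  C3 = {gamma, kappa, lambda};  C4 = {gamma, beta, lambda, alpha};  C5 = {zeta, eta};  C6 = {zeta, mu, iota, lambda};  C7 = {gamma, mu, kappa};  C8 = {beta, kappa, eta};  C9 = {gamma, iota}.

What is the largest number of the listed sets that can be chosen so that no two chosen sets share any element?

C1, C2, C7 are pairwise disjoint (C1={beta,lambda,eta}; C2={iota,nu}; C7={gamma,mu,kappa}).
Every remaining set overlaps one of these, and no 4 of the listed sets are pairwise disjoint, so 3 is the maximum.

3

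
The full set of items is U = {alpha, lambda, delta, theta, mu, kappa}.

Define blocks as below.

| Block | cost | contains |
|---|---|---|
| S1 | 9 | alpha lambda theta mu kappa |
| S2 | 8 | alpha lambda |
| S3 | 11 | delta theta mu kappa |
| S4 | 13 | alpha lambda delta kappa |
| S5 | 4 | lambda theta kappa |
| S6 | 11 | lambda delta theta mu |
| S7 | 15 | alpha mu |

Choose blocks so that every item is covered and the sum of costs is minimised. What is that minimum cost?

S2, S3 together cover every item (S2 ∪ S3 = {alpha, lambda, delta, theta, mu, kappa}); total cost 8 + 11 = 19.
The greedy pick S5, S1, S3 costs 24; no covering selection beats 19.

19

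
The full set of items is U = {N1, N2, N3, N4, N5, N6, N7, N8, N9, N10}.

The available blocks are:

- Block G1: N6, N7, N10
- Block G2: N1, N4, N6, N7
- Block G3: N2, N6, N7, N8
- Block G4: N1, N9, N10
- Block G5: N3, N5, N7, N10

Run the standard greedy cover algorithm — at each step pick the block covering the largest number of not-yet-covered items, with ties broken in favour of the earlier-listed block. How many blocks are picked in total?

Greedy: pick G2 (covers 4 new) → pick G5 (covers 3 new) → pick G3 (covers 2 new) → pick G4 (covers 1 new). Total picks: 4.

4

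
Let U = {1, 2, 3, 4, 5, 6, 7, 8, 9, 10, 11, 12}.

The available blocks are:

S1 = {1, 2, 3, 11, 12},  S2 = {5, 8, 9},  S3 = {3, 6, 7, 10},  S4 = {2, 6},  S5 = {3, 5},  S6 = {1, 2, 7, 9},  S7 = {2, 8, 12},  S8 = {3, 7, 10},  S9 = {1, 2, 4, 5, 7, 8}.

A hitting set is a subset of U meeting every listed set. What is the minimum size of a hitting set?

H = {2, 5, 10} meets every block (each contains at least one member of H), and |H| = 3.
The blocks S2, S4, S8 are pairwise disjoint, so any hitting set needs a separate item for each — at least 3. Hence 3 is optimal.

3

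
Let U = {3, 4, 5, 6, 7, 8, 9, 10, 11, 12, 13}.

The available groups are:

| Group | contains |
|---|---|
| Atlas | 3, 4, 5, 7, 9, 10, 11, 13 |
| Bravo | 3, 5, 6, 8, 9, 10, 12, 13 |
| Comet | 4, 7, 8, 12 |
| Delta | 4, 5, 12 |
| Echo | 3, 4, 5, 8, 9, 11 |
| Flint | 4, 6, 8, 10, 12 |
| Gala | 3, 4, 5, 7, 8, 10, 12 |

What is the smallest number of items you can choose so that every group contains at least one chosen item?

The 2 items {5, 12} hit every group.
No single item lies in every group, so at least 2 are needed and 2 is optimal.

2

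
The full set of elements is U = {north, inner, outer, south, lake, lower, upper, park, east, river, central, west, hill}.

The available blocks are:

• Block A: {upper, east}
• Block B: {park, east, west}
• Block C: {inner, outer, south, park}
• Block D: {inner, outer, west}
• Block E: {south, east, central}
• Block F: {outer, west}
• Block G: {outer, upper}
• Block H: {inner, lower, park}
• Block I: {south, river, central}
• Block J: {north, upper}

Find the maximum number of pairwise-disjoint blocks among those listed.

E, F, H, J are pairwise disjoint (E={south,east,central}; F={outer,west}; H={inner,lower,park}; J={north,upper}).
Every remaining block overlaps one of these, and no 5 of the listed blocks are pairwise disjoint, so 4 is the maximum.

4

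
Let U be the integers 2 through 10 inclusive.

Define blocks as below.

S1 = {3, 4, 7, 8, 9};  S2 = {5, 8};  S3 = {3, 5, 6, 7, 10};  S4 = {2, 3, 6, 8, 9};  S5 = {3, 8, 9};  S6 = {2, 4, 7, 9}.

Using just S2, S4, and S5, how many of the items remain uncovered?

3

Union of S2, S4, S5 = {2, 3, 5, 6, 8, 9}.
Not covered: 4, 7, 10 — 3 items.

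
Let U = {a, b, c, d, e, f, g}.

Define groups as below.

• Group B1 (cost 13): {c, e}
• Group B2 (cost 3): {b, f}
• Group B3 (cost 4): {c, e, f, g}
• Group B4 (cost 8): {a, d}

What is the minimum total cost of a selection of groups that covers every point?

B2, B3, B4 together cover every point (B2 ∪ B3 ∪ B4 = {a, b, c, d, e, f, g}); total cost 3 + 4 + 8 = 15.
No covering selection has total cost below 15.

15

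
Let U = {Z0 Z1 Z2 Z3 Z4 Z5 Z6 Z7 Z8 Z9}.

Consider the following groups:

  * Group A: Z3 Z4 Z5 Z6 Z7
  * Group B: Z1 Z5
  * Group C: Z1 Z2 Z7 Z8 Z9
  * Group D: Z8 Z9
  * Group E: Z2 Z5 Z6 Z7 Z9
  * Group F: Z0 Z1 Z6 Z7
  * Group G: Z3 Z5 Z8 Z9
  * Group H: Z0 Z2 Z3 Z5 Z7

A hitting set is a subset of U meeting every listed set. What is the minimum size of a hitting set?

T = {Z1, Z3, Z9} meets every group (each contains at least one member of T), and |T| = 3.
No choice of 2 elements meets every group, so 3 is the minimum.

3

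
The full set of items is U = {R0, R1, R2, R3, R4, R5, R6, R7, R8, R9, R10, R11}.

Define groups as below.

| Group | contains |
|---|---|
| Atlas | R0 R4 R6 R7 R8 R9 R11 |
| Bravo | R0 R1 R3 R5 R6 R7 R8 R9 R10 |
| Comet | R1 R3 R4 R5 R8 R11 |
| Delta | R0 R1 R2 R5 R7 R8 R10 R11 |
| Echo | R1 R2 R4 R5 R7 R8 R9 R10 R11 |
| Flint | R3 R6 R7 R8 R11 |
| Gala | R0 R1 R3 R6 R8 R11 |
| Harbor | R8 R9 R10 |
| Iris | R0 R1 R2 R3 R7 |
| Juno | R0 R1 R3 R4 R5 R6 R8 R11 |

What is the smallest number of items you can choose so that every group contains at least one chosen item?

H = {R3, R8} meets every group (each contains at least one member of H), and |H| = 2.
The groups Harbor, Iris are pairwise disjoint, so any hitting set needs a separate item for each — at least 2. Hence 2 is optimal.

2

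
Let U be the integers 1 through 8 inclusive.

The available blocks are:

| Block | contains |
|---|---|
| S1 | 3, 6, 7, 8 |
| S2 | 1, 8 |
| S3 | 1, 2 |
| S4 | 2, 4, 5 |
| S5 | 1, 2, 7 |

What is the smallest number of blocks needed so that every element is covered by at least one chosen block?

3

S1, S2, and S4 cover everything between them: the union {1, 2, 3, 4, 5, 6, 7, 8} is all of U.
Only S1 contains 3, so S1 is forced; the remaining 4 elements need at least 2 more blocks (each remaining block adds at most 3) — so at least 3 blocks are needed, and 3 is optimal.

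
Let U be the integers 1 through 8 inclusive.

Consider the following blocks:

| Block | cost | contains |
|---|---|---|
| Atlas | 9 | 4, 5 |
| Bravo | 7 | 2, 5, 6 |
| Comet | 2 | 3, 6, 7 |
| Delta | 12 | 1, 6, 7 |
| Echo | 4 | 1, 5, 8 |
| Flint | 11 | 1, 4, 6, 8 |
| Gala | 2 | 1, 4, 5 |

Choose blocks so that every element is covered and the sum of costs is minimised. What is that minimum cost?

15

Bravo, Comet, Echo, Gala together cover every element (Bravo ∪ Comet ∪ Echo ∪ Gala = {1, 2, 3, 4, 5, 6, 7, 8}); total cost 7 + 2 + 4 + 2 = 15.
No covering selection has total cost below 15.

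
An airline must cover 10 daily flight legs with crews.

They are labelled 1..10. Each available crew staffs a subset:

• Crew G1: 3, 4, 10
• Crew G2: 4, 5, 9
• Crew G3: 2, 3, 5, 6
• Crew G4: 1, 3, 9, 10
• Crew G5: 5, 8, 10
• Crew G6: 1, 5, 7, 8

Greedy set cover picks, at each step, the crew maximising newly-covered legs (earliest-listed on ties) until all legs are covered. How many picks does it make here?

4

Greedy: pick G3 (covers 4 new) → pick G4 (covers 3 new) → pick G6 (covers 2 new) → pick G1 (covers 1 new). Total picks: 4.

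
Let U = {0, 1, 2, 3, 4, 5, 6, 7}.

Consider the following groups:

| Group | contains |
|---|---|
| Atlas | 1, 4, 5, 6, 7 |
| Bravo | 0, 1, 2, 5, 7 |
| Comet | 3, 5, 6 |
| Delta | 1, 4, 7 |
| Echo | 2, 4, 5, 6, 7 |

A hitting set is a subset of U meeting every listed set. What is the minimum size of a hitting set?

2

H = {5, 7} meets every group (each contains at least one member of H), and |H| = 2.
The groups Comet, Delta are pairwise disjoint, so any hitting set needs a separate point for each — at least 2. Hence 2 is optimal.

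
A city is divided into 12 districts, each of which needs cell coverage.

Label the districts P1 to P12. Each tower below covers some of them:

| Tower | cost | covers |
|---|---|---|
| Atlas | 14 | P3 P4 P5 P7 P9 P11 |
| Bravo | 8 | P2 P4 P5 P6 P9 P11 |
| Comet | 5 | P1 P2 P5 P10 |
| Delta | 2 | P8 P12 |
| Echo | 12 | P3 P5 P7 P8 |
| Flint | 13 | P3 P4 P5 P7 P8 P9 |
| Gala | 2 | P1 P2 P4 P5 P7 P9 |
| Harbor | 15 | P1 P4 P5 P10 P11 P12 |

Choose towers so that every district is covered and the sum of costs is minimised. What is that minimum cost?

Bravo, Comet, Delta, Echo together cover every district (Bravo ∪ Comet ∪ Delta ∪ Echo = {P1, P2, P3, P4, P5, P6, P7, P8, P9, P10, P11, P12}); total cost 8 + 5 + 2 + 12 = 27.
The greedy pick Gala, Delta, Bravo, Comet, Echo costs 29; no covering selection beats 27.

27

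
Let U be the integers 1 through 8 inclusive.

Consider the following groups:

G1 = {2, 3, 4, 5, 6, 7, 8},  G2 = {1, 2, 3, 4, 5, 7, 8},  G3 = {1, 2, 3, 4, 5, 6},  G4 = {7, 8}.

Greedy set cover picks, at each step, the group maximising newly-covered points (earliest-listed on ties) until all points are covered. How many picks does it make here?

2

Greedy: pick G1 (covers 7 new) → pick G2 (covers 1 new). Total picks: 2.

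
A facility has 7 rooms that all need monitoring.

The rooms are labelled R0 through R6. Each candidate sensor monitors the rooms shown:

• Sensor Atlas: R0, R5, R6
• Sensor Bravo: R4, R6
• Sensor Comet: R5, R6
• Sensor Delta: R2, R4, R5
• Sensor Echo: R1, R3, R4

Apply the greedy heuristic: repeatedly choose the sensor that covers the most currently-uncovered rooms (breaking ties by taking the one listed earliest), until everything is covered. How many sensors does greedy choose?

3

Greedy: pick Atlas (covers 3 new) → pick Echo (covers 3 new) → pick Delta (covers 1 new). Total picks: 3.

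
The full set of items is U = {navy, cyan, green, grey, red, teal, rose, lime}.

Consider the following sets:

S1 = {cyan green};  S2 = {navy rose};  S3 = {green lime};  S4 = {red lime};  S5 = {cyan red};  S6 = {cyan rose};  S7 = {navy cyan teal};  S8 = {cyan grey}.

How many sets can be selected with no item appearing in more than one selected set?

S2, S3, S8 are pairwise disjoint (S2={navy,rose}; S3={green,lime}; S8={cyan,grey}).
Every remaining set overlaps one of these, and no 4 of the listed sets are pairwise disjoint, so 3 is the maximum.

3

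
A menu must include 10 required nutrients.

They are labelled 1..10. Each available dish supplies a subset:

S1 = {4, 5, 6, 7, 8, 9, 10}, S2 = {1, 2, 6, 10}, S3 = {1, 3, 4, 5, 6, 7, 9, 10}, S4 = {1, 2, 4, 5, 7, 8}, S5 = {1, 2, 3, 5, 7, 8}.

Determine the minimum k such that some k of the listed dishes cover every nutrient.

S3 and S4 together: S3 ∪ S4 = {1, 2, 3, 4, 5, 6, 7, 8, 9, 10} — every nutrient is covered.
No single dish has all 10 nutrients (the largest, S3, has 8), so 2 is optimal.

2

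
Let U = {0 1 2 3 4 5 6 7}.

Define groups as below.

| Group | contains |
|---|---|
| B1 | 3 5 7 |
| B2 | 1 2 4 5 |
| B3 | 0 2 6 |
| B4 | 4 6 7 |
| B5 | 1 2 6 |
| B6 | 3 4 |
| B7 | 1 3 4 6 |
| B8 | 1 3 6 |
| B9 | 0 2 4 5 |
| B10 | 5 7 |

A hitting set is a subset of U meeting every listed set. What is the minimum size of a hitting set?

3

Take H = {2, 3, 7}. Each listed group contains at least one of these, so H is a hitting set of size 3.
The groups B3, B6, B10 are pairwise disjoint, so any hitting set needs a separate point for each — at least 3. Hence 3 is optimal.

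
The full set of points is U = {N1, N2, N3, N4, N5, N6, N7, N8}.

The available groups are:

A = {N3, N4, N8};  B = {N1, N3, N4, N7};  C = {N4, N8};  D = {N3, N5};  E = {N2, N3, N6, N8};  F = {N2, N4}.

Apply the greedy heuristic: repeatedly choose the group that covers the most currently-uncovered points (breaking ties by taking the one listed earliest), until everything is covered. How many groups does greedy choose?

3

Greedy: pick B (covers 4 new) → pick E (covers 3 new) → pick D (covers 1 new). Total picks: 3.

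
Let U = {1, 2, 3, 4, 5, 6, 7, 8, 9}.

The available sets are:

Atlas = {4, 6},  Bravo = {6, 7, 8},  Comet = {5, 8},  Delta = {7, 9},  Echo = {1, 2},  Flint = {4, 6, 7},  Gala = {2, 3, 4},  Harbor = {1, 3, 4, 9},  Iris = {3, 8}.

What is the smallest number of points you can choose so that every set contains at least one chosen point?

The 4 points {1, 4, 7, 8} hit every set.
The sets Atlas, Comet, Delta, Echo are pairwise disjoint, so any hitting set needs a separate point for each — at least 4. Hence 4 is optimal.

4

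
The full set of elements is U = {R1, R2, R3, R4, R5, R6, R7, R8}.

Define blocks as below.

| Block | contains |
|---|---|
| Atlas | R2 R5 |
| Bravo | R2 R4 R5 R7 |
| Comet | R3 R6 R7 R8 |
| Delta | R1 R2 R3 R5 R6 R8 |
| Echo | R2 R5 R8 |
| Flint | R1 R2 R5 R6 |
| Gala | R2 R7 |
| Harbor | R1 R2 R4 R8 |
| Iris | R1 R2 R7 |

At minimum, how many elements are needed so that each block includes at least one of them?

2

The 2 elements {R2, R8} hit every block.
The blocks Atlas, Comet are pairwise disjoint, so any hitting set needs a separate element for each — at least 2. Hence 2 is optimal.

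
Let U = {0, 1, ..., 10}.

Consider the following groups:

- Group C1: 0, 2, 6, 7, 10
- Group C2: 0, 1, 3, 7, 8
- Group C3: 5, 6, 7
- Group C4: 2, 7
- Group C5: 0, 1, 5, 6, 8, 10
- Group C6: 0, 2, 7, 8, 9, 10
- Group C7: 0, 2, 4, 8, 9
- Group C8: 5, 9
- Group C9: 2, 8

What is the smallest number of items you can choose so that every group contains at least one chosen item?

The 3 items {2, 5, 7} hit every group.
No choice of 2 items meets every group, so 3 is the minimum.

3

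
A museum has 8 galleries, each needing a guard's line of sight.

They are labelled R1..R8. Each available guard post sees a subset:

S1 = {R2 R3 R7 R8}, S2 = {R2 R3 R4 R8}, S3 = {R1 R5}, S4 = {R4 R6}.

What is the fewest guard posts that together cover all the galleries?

3

Take {S1, S3, S4}. Their union is {R1, R2, R3, R4, R5, R6, R7, R8}, which is all 8 galleries.
Only S3 contains R1, so S3 is forced; the remaining 6 galleries need at least 2 more guard posts (each remaining guard post adds at most 4) — so at least 3 guard posts are needed, and 3 is optimal.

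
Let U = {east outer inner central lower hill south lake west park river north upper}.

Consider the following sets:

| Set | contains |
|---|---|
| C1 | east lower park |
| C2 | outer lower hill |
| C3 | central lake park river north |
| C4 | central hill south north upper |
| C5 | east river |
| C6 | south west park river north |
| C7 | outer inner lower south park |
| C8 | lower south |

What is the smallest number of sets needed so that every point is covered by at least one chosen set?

5

C3, C4, C5, C6, and C7 cover everything between them: the union {east, outer, inner, central, lower, hill, south, lake, west, park, river, north, upper} is all of U.
No 4 of the 8 sets cover everything (all 70 combinations miss at least one point), so 5 is optimal.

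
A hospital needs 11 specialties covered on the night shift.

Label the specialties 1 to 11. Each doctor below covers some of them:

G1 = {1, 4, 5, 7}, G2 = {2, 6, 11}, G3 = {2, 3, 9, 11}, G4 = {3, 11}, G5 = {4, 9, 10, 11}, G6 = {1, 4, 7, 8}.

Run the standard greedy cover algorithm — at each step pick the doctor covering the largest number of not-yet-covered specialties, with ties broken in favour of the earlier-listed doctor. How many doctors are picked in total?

5

Greedy: pick G1 (covers 4 new) → pick G3 (covers 4 new) → pick G2 (covers 1 new) → pick G5 (covers 1 new) → pick G6 (covers 1 new). Total picks: 5.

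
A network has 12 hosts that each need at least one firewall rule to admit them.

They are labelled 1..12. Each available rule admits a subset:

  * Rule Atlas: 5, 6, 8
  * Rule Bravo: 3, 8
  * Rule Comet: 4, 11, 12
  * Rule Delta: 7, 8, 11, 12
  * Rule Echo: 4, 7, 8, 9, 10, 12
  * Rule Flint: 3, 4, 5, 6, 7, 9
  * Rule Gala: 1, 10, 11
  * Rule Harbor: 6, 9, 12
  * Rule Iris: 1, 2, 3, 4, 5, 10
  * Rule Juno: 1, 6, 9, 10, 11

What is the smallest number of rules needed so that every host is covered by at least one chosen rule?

3

Take {Echo, Iris, Juno}. Their union is {1, 2, 3, 4, 5, 6, 7, 8, 9, 10, 11, 12}, which is all 12 hosts.
Only Iris contains 2, so Iris is forced; the remaining 6 hosts need at least 2 more rules (each remaining rule adds at most 4) — so at least 3 rules are needed, and 3 is optimal.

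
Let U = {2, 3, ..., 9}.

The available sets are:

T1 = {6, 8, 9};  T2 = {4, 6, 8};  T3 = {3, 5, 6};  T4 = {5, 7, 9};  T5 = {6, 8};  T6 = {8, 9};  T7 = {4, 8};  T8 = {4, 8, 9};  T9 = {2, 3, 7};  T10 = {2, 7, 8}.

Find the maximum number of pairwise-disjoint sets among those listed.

2

T3, T6 are pairwise disjoint (T3={3,5,6}; T6={8,9}).
Every remaining set overlaps one of these, and no 3 of the listed sets are pairwise disjoint, so 2 is the maximum.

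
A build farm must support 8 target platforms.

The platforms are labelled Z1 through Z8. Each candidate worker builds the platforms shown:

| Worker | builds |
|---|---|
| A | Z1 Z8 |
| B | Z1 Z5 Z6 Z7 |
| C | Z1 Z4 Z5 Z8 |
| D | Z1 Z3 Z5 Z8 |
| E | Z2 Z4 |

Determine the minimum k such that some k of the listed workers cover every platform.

B and D and E together: B ∪ D ∪ E = {Z1, Z2, Z3, Z4, Z5, Z6, Z7, Z8} — every platform is covered.
Only E contains Z2, so E is forced; the remaining 6 platforms need at least 2 more workers (each remaining worker adds at most 4) — so at least 3 workers are needed, and 3 is optimal.

3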